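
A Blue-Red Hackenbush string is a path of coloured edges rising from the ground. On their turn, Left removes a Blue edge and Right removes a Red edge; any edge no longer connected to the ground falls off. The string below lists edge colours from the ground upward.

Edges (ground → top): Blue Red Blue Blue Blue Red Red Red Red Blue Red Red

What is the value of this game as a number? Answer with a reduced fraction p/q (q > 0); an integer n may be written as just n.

1801/2048

Build G(s[:k]) for k = 1..12, string s = Blue Red Blue Blue Blue Red Red Red Red Blue Red Red.
step 1: add Blue to get B; options L={ 0 } R={  } → 1
step 2: add Red to get BR; options L={ 0 } R={ 1 } → 1/2
step 3: add Blue to get BRB; options L={ 0 1/2 } R={ 1 } → 3/4
step 4: add Blue to get BRBB; options L={ 0 1/2 3/4 } R={ 1 } → 7/8
step 5: add Blue to get BRBBB; options L={ 0 1/2 3/4 7/8 } R={ 1 } → 15/16
step 6: add Red to get BRBBBR; options L={ 0 1/2 3/4 7/8 } R={ 15/16 1 } → 29/32
step 7: add Red to get BRBBBRR; options L={ 0 1/2 3/4 7/8 } R={ 29/32 15/16 1 } → 57/64
step 8: add Red to get BRBBBRRR; options L={ 0 1/2 3/4 7/8 } R={ 57/64 29/32 15/16 1 } → 113/128
step 9: add Red to get BRBBBRRRR; options L={ 0 1/2 3/4 7/8 } R={ 113/128 57/64 29/32 15/16 1 } → 225/256
step 10: add Blue to get BRBBBRRRRB; options L={ 0 1/2 3/4 7/8 225/256 } R={ 113/128 57/64 29/32 15/16 1 } → 451/512
step 11: add Red to get BRBBBRRRRBR; options L={ 0 1/2 3/4 7/8 225/256 } R={ 451/512 113/128 57/64 29/32 15/16 1 } → 901/1024
step 12: add Red to get BRBBBRRRRBRR; options L={ 0 1/2 3/4 7/8 225/256 } R={ 901/1024 451/512 113/128 57/64 29/32 15/16 1 } → 1801/2048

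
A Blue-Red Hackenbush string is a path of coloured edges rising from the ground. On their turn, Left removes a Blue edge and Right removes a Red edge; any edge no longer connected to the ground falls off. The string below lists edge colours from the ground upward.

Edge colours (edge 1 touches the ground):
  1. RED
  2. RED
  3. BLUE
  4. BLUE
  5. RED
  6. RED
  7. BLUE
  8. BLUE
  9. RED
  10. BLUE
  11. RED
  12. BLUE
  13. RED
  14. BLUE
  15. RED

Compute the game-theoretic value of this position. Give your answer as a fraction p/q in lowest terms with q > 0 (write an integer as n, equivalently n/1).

Recurse on prefixes of the 15-edge string RED RED BLUE BLUE RED RED BLUE BLUE RED BLUE RED BLUE RED BLUE RED:
edge 1 of 15 (RED): { ∅ | 0 } ⇒ -1
edge 2 of 15 (RED): { ∅ | -1,0 } ⇒ -2
edge 3 of 15 (BLUE): { -2 | -1,0 } ⇒ -3/2
edge 4 of 15 (BLUE): { -2,-3/2 | -1,0 } ⇒ -5/4
edge 5 of 15 (RED): { -2,-3/2 | -5/4,-1,0 } ⇒ -11/8
edge 6 of 15 (RED): { -2,-3/2 | -11/8,-5/4,-1,0 } ⇒ -23/16
edge 7 of 15 (BLUE): { -2,-3/2,-23/16 | -11/8,-5/4,-1,0 } ⇒ -45/32
edge 8 of 15 (BLUE): { -2,-3/2,-23/16,-45/32 | -11/8,-5/4,-1,0 } ⇒ -89/64
edge 9 of 15 (RED): { -2,-3/2,-23/16,-45/32 | -89/64,-11/8,-5/4,-1,0 } ⇒ -179/128
edge 10 of 15 (BLUE): { -2,-3/2,-23/16,-45/32,-179/128 | -89/64,-11/8,-5/4,-1,0 } ⇒ -357/256
edge 11 of 15 (RED): { -2,-3/2,-23/16,-45/32,-179/128 | -357/256,-89/64,-11/8,-5/4,-1,0 } ⇒ -715/512
edge 12 of 15 (BLUE): { -2,-3/2,-23/16,-45/32,-179/128,-715/512 | -357/256,-89/64,-11/8,-5/4,-1,0 } ⇒ -1429/1024
edge 13 of 15 (RED): { -2,-3/2,-23/16,-45/32,-179/128,-715/512 | -1429/1024,-357/256,-89/64,-11/8,-5/4,-1,0 } ⇒ -2859/2048
edge 14 of 15 (BLUE): { -2,-3/2,-23/16,-45/32,-179/128,-715/512,-2859/2048 | -1429/1024,-357/256,-89/64,-11/8,-5/4,-1,0 } ⇒ -5717/4096
edge 15 of 15 (RED): { -2,-3/2,-23/16,-45/32,-179/128,-715/512,-2859/2048 | -5717/4096,-1429/1024,-357/256,-89/64,-11/8,-5/4,-1,0 } ⇒ -11435/8192

-11435/8192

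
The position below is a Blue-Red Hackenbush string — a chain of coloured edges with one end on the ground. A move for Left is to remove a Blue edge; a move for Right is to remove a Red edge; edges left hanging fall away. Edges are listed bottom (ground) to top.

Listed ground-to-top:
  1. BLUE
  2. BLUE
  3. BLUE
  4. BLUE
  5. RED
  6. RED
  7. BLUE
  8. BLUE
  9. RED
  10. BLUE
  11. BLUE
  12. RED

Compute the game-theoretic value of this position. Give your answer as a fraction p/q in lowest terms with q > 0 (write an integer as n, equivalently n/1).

B: Left { 0 }, Right { (no moves) } ⇒ simplest 1
BB: Left { 0; 1 }, Right { (no moves) } ⇒ simplest 2
BBB: Left { 0; 1; 2 }, Right { (no moves) } ⇒ simplest 3
BBBB: Left { 0; 1; 2; 3 }, Right { (no moves) } ⇒ simplest 4
BBBBR: Left { 0; 1; 2; 3 }, Right { 4 } ⇒ simplest 7/2
BBBBRR: Left { 0; 1; 2; 3 }, Right { 7/2; 4 } ⇒ simplest 13/4
BBBBRRB: Left { 0; 1; 2; 3; 13/4 }, Right { 7/2; 4 } ⇒ simplest 27/8
BBBBRRBB: Left { 0; 1; 2; 3; 13/4; 27/8 }, Right { 7/2; 4 } ⇒ simplest 55/16
BBBBRRBBR: Left { 0; 1; 2; 3; 13/4; 27/8 }, Right { 55/16; 7/2; 4 } ⇒ simplest 109/32
BBBBRRBBRB: Left { 0; 1; 2; 3; 13/4; 27/8; 109/32 }, Right { 55/16; 7/2; 4 } ⇒ simplest 219/64
BBBBRRBBRBB: Left { 0; 1; 2; 3; 13/4; 27/8; 109/32; 219/64 }, Right { 55/16; 7/2; 4 } ⇒ simplest 439/128
BBBBRRBBRBBR: Left { 0; 1; 2; 3; 13/4; 27/8; 109/32; 219/64 }, Right { 439/128; 55/16; 7/2; 4 } ⇒ simplest 877/256

877/256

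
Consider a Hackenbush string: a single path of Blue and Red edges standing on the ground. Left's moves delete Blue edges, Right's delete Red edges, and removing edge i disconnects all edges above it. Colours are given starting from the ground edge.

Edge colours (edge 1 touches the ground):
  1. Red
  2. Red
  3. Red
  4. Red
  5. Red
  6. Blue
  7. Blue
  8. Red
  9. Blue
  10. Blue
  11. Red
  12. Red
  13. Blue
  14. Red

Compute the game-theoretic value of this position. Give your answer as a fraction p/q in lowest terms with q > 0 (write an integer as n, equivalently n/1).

step 1: add Red to get R; options L={ (no moves) } R={ 0 } -> -1
step 2: add Red to get RR; options L={ (no moves) } R={ -1; 0 } -> -2
step 3: add Red to get RRR; options L={ (no moves) } R={ -2; -1; 0 } -> -3
step 4: add Red to get RRRR; options L={ (no moves) } R={ -3; -2; -1; 0 } -> -4
step 5: add Red to get RRRRR; options L={ (no moves) } R={ -4; -3; -2; -1; 0 } -> -5
step 6: add Blue to get RRRRRB; options L={ -5 } R={ -4; -3; -2; -1; 0 } -> -9/2
step 7: add Blue to get RRRRRBB; options L={ -5; -9/2 } R={ -4; -3; -2; -1; 0 } -> -17/4
step 8: add Red to get RRRRRBBR; options L={ -5; -9/2 } R={ -17/4; -4; -3; -2; -1; 0 } -> -35/8
step 9: add Blue to get RRRRRBBRB; options L={ -5; -9/2; -35/8 } R={ -17/4; -4; -3; -2; -1; 0 } -> -69/16
step 10: add Blue to get RRRRRBBRBB; options L={ -5; -9/2; -35/8; -69/16 } R={ -17/4; -4; -3; -2; -1; 0 } -> -137/32
step 11: add Red to get RRRRRBBRBBR; options L={ -5; -9/2; -35/8; -69/16 } R={ -137/32; -17/4; -4; -3; -2; -1; 0 } -> -275/64
step 12: add Red to get RRRRRBBRBBRR; options L={ -5; -9/2; -35/8; -69/16 } R={ -275/64; -137/32; -17/4; -4; -3; -2; -1; 0 } -> -551/128
step 13: add Blue to get RRRRRBBRBBRRB; options L={ -5; -9/2; -35/8; -69/16; -551/128 } R={ -275/64; -137/32; -17/4; -4; -3; -2; -1; 0 } -> -1101/256
step 14: add Red to get RRRRRBBRBBRRBR; options L={ -5; -9/2; -35/8; -69/16; -551/128 } R={ -1101/256; -275/64; -137/32; -17/4; -4; -3; -2; -1; 0 } -> -2203/512

-2203/512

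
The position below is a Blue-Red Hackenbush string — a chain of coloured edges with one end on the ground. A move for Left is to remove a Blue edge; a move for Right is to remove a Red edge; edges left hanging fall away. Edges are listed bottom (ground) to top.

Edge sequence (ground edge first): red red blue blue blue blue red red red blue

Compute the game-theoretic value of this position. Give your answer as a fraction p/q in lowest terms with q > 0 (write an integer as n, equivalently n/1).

r: Left { ∅ }, Right { 0 } = simplest -1
rr: Left { ∅ }, Right { -1,0 } = simplest -2
rrb: Left { -2 }, Right { -1,0 } = simplest -3/2
rrbb: Left { -2,-3/2 }, Right { -1,0 } = simplest -5/4
rrbbb: Left { -2,-3/2,-5/4 }, Right { -1,0 } = simplest -9/8
rrbbbb: Left { -2,-3/2,-5/4,-9/8 }, Right { -1,0 } = simplest -17/16
rrbbbbr: Left { -2,-3/2,-5/4,-9/8 }, Right { -17/16,-1,0 } = simplest -35/32
rrbbbbrr: Left { -2,-3/2,-5/4,-9/8 }, Right { -35/32,-17/16,-1,0 } = simplest -71/64
rrbbbbrrr: Left { -2,-3/2,-5/4,-9/8 }, Right { -71/64,-35/32,-17/16,-1,0 } = simplest -143/128
rrbbbbrrrb: Left { -2,-3/2,-5/4,-9/8,-143/128 }, Right { -71/64,-35/32,-17/16,-1,0 } = simplest -285/256

-285/256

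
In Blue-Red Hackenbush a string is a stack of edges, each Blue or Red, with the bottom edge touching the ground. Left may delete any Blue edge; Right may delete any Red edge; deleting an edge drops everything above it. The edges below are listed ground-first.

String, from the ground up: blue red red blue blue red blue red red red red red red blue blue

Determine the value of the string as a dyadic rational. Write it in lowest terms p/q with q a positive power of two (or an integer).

edge 1 of 15 (blue): { 0 | ∅ } so 1
edge 2 of 15 (red): { 0 | 1 } so 1/2
edge 3 of 15 (red): { 0 | 1/2,1 } so 1/4
edge 4 of 15 (blue): { 0,1/4 | 1/2,1 } so 3/8
edge 5 of 15 (blue): { 0,1/4,3/8 | 1/2,1 } so 7/16
edge 6 of 15 (red): { 0,1/4,3/8 | 7/16,1/2,1 } so 13/32
edge 7 of 15 (blue): { 0,1/4,3/8,13/32 | 7/16,1/2,1 } so 27/64
edge 8 of 15 (red): { 0,1/4,3/8,13/32 | 27/64,7/16,1/2,1 } so 53/128
edge 9 of 15 (red): { 0,1/4,3/8,13/32 | 53/128,27/64,7/16,1/2,1 } so 105/256
edge 10 of 15 (red): { 0,1/4,3/8,13/32 | 105/256,53/128,27/64,7/16,1/2,1 } so 209/512
edge 11 of 15 (red): { 0,1/4,3/8,13/32 | 209/512,105/256,53/128,27/64,7/16,1/2,1 } so 417/1024
edge 12 of 15 (red): { 0,1/4,3/8,13/32 | 417/1024,209/512,105/256,53/128,27/64,7/16,1/2,1 } so 833/2048
edge 13 of 15 (red): { 0,1/4,3/8,13/32 | 833/2048,417/1024,209/512,105/256,53/128,27/64,7/16,1/2,1 } so 1665/4096
edge 14 of 15 (blue): { 0,1/4,3/8,13/32,1665/4096 | 833/2048,417/1024,209/512,105/256,53/128,27/64,7/16,1/2,1 } so 3331/8192
edge 15 of 15 (blue): { 0,1/4,3/8,13/32,1665/4096,3331/8192 | 833/2048,417/1024,209/512,105/256,53/128,27/64,7/16,1/2,1 } so 6663/16384

6663/16384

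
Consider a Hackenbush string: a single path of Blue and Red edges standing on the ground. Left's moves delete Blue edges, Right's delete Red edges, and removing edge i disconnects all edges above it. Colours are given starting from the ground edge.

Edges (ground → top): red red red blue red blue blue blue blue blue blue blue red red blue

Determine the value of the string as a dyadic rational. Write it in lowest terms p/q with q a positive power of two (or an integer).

-10253/4096

val_1 [r]  L=[—]  R=[0]  -> -1
val_2 [rr]  L=[—]  R=[-1; 0]  -> -2
val_3 [rrr]  L=[—]  R=[-2; -1; 0]  -> -3
val_4 [rrrb]  L=[-3]  R=[-2; -1; 0]  -> -5/2
val_5 [rrrbr]  L=[-3]  R=[-5/2; -2; -1; 0]  -> -11/4
val_6 [rrrbrb]  L=[-3; -11/4]  R=[-5/2; -2; -1; 0]  -> -21/8
val_7 [rrrbrbb]  L=[-3; -11/4; -21/8]  R=[-5/2; -2; -1; 0]  -> -41/16
val_8 [rrrbrbbb]  L=[-3; -11/4; -21/8; -41/16]  R=[-5/2; -2; -1; 0]  -> -81/32
val_9 [rrrbrbbbb]  L=[-3; -11/4; -21/8; -41/16; -81/32]  R=[-5/2; -2; -1; 0]  -> -161/64
val_10 [rrrbrbbbbb]  L=[-3; -11/4; -21/8; -41/16; -81/32; -161/64]  R=[-5/2; -2; -1; 0]  -> -321/128
val_11 [rrrbrbbbbbb]  L=[-3; -11/4; -21/8; -41/16; -81/32; -161/64; -321/128]  R=[-5/2; -2; -1; 0]  -> -641/256
val_12 [rrrbrbbbbbbb]  L=[-3; -11/4; -21/8; -41/16; -81/32; -161/64; -321/128; -641/256]  R=[-5/2; -2; -1; 0]  -> -1281/512
val_13 [rrrbrbbbbbbbr]  L=[-3; -11/4; -21/8; -41/16; -81/32; -161/64; -321/128; -641/256]  R=[-1281/512; -5/2; -2; -1; 0]  -> -2563/1024
val_14 [rrrbrbbbbbbbrr]  L=[-3; -11/4; -21/8; -41/16; -81/32; -161/64; -321/128; -641/256]  R=[-2563/1024; -1281/512; -5/2; -2; -1; 0]  -> -5127/2048
val_15 [rrrbrbbbbbbbrrb]  L=[-3; -11/4; -21/8; -41/16; -81/32; -161/64; -321/128; -641/256; -5127/2048]  R=[-2563/1024; -1281/512; -5/2; -2; -1; 0]  -> -10253/4096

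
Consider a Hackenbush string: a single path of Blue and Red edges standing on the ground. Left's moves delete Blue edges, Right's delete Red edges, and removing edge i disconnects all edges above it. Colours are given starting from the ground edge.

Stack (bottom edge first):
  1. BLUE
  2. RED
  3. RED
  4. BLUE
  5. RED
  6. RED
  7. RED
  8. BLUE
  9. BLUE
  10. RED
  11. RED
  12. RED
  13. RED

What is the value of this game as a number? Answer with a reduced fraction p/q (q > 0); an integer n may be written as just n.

1121/4096

Build v(s[:k]) for k = 1..13, string s = BLUE RED RED BLUE RED RED RED BLUE BLUE RED RED RED RED.
v_1 [B]  L=[0]  R=[]  ⇒ 1
v_2 [BR]  L=[0]  R=[1]  ⇒ 1/2
v_3 [BRR]  L=[0]  R=[1/2, 1]  ⇒ 1/4
v_4 [BRRB]  L=[0, 1/4]  R=[1/2, 1]  ⇒ 3/8
v_5 [BRRBR]  L=[0, 1/4]  R=[3/8, 1/2, 1]  ⇒ 5/16
v_6 [BRRBRR]  L=[0, 1/4]  R=[5/16, 3/8, 1/2, 1]  ⇒ 9/32
v_7 [BRRBRRR]  L=[0, 1/4]  R=[9/32, 5/16, 3/8, 1/2, 1]  ⇒ 17/64
v_8 [BRRBRRRB]  L=[0, 1/4, 17/64]  R=[9/32, 5/16, 3/8, 1/2, 1]  ⇒ 35/128
v_9 [BRRBRRRBB]  L=[0, 1/4, 17/64, 35/128]  R=[9/32, 5/16, 3/8, 1/2, 1]  ⇒ 71/256
v_10 [BRRBRRRBBR]  L=[0, 1/4, 17/64, 35/128]  R=[71/256, 9/32, 5/16, 3/8, 1/2, 1]  ⇒ 141/512
v_11 [BRRBRRRBBRR]  L=[0, 1/4, 17/64, 35/128]  R=[141/512, 71/256, 9/32, 5/16, 3/8, 1/2, 1]  ⇒ 281/1024
v_12 [BRRBRRRBBRRR]  L=[0, 1/4, 17/64, 35/128]  R=[281/1024, 141/512, 71/256, 9/32, 5/16, 3/8, 1/2, 1]  ⇒ 561/2048
v_13 [BRRBRRRBBRRRR]  L=[0, 1/4, 17/64, 35/128]  R=[561/2048, 281/1024, 141/512, 71/256, 9/32, 5/16, 3/8, 1/2, 1]  ⇒ 1121/4096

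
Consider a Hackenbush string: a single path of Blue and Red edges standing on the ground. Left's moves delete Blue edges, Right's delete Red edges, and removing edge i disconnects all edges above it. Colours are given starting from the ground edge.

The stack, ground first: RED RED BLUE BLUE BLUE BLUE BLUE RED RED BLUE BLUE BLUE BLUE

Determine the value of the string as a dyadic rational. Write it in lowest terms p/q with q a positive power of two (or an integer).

-2145/2048

val(R) = { · | 0 } — -1
val(RR) = { · | -1 0 } — -2
val(RRB) = { -2 | -1 0 } — -3/2
val(RRBB) = { -2 -3/2 | -1 0 } — -5/4
val(RRBBB) = { -2 -3/2 -5/4 | -1 0 } — -9/8
val(RRBBBB) = { -2 -3/2 -5/4 -9/8 | -1 0 } — -17/16
val(RRBBBBB) = { -2 -3/2 -5/4 -9/8 -17/16 | -1 0 } — -33/32
val(RRBBBBBR) = { -2 -3/2 -5/4 -9/8 -17/16 | -33/32 -1 0 } — -67/64
val(RRBBBBBRR) = { -2 -3/2 -5/4 -9/8 -17/16 | -67/64 -33/32 -1 0 } — -135/128
val(RRBBBBBRRB) = { -2 -3/2 -5/4 -9/8 -17/16 -135/128 | -67/64 -33/32 -1 0 } — -269/256
val(RRBBBBBRRBB) = { -2 -3/2 -5/4 -9/8 -17/16 -135/128 -269/256 | -67/64 -33/32 -1 0 } — -537/512
val(RRBBBBBRRBBB) = { -2 -3/2 -5/4 -9/8 -17/16 -135/128 -269/256 -537/512 | -67/64 -33/32 -1 0 } — -1073/1024
val(RRBBBBBRRBBBB) = { -2 -3/2 -5/4 -9/8 -17/16 -135/128 -269/256 -537/512 -1073/1024 | -67/64 -33/32 -1 0 } — -2145/2048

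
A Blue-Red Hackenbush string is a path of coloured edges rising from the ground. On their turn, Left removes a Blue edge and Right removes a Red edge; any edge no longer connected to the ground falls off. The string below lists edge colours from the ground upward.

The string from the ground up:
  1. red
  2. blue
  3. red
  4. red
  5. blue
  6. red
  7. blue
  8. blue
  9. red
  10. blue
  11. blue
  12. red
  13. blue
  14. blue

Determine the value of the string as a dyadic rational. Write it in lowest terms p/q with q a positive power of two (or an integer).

-6729/8192

Recurse on prefixes of the 14-edge string red blue red red blue red blue blue red blue blue red blue blue:
g(r) = { (no moves) | 0 } — -1
g(rb) = { -1 | 0 } — -1/2
g(rbr) = { -1 | -1/2, 0 } — -3/4
g(rbrr) = { -1 | -3/4, -1/2, 0 } — -7/8
g(rbrrb) = { -1, -7/8 | -3/4, -1/2, 0 } — -13/16
g(rbrrbr) = { -1, -7/8 | -13/16, -3/4, -1/2, 0 } — -27/32
g(rbrrbrb) = { -1, -7/8, -27/32 | -13/16, -3/4, -1/2, 0 } — -53/64
g(rbrrbrbb) = { -1, -7/8, -27/32, -53/64 | -13/16, -3/4, -1/2, 0 } — -105/128
g(rbrrbrbbr) = { -1, -7/8, -27/32, -53/64 | -105/128, -13/16, -3/4, -1/2, 0 } — -211/256
g(rbrrbrbbrb) = { -1, -7/8, -27/32, -53/64, -211/256 | -105/128, -13/16, -3/4, -1/2, 0 } — -421/512
g(rbrrbrbbrbb) = { -1, -7/8, -27/32, -53/64, -211/256, -421/512 | -105/128, -13/16, -3/4, -1/2, 0 } — -841/1024
g(rbrrbrbbrbbr) = { -1, -7/8, -27/32, -53/64, -211/256, -421/512 | -841/1024, -105/128, -13/16, -3/4, -1/2, 0 } — -1683/2048
g(rbrrbrbbrbbrb) = { -1, -7/8, -27/32, -53/64, -211/256, -421/512, -1683/2048 | -841/1024, -105/128, -13/16, -3/4, -1/2, 0 } — -3365/4096
g(rbrrbrbbrbbrbb) = { -1, -7/8, -27/32, -53/64, -211/256, -421/512, -1683/2048, -3365/4096 | -841/1024, -105/128, -13/16, -3/4, -1/2, 0 } — -6729/8192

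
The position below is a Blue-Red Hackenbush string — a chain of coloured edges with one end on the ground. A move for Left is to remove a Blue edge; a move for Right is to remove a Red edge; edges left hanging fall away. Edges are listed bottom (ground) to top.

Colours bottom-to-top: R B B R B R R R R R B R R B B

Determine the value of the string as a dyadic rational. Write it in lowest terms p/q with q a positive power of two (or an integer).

Prefix values for R B B R B R R R R R B R R B B via {L|R} + simplicity:
g_1 [R]  L=[(no moves)]  R=[0]  → -1
g_2 [RB]  L=[-1]  R=[0]  → -1/2
g_3 [RBB]  L=[-1, -1/2]  R=[0]  → -1/4
g_4 [RBBR]  L=[-1, -1/2]  R=[-1/4, 0]  → -3/8
g_5 [RBBRB]  L=[-1, -1/2, -3/8]  R=[-1/4, 0]  → -5/16
g_6 [RBBRBR]  L=[-1, -1/2, -3/8]  R=[-5/16, -1/4, 0]  → -11/32
g_7 [RBBRBRR]  L=[-1, -1/2, -3/8]  R=[-11/32, -5/16, -1/4, 0]  → -23/64
g_8 [RBBRBRRR]  L=[-1, -1/2, -3/8]  R=[-23/64, -11/32, -5/16, -1/4, 0]  → -47/128
g_9 [RBBRBRRRR]  L=[-1, -1/2, -3/8]  R=[-47/128, -23/64, -11/32, -5/16, -1/4, 0]  → -95/256
g_10 [RBBRBRRRRR]  L=[-1, -1/2, -3/8]  R=[-95/256, -47/128, -23/64, -11/32, -5/16, -1/4, 0]  → -191/512
g_11 [RBBRBRRRRRB]  L=[-1, -1/2, -3/8, -191/512]  R=[-95/256, -47/128, -23/64, -11/32, -5/16, -1/4, 0]  → -381/1024
g_12 [RBBRBRRRRRBR]  L=[-1, -1/2, -3/8, -191/512]  R=[-381/1024, -95/256, -47/128, -23/64, -11/32, -5/16, -1/4, 0]  → -763/2048
g_13 [RBBRBRRRRRBRR]  L=[-1, -1/2, -3/8, -191/512]  R=[-763/2048, -381/1024, -95/256, -47/128, -23/64, -11/32, -5/16, -1/4, 0]  → -1527/4096
g_14 [RBBRBRRRRRBRRB]  L=[-1, -1/2, -3/8, -191/512, -1527/4096]  R=[-763/2048, -381/1024, -95/256, -47/128, -23/64, -11/32, -5/16, -1/4, 0]  → -3053/8192
g_15 [RBBRBRRRRRBRRBB]  L=[-1, -1/2, -3/8, -191/512, -1527/4096, -3053/8192]  R=[-763/2048, -381/1024, -95/256, -47/128, -23/64, -11/32, -5/16, -1/4, 0]  → -6105/16384

-6105/16384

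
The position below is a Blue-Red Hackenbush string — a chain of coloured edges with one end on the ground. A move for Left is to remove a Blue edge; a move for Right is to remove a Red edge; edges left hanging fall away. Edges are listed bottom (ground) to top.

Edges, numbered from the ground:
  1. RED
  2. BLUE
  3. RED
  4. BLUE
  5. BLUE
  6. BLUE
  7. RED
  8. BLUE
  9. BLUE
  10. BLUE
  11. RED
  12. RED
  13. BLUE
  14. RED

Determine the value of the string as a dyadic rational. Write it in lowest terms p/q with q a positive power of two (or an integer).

-4379/8192

Prefix values for RED BLUE RED BLUE BLUE BLUE RED BLUE BLUE BLUE RED RED BLUE RED via {L|R} + simplicity:
val_1 [R]  L=[—]  R=[0]  → -1
val_2 [RB]  L=[-1]  R=[0]  → -1/2
val_3 [RBR]  L=[-1]  R=[-1/2,0]  → -3/4
val_4 [RBRB]  L=[-1,-3/4]  R=[-1/2,0]  → -5/8
val_5 [RBRBB]  L=[-1,-3/4,-5/8]  R=[-1/2,0]  → -9/16
val_6 [RBRBBB]  L=[-1,-3/4,-5/8,-9/16]  R=[-1/2,0]  → -17/32
val_7 [RBRBBBR]  L=[-1,-3/4,-5/8,-9/16]  R=[-17/32,-1/2,0]  → -35/64
val_8 [RBRBBBRB]  L=[-1,-3/4,-5/8,-9/16,-35/64]  R=[-17/32,-1/2,0]  → -69/128
val_9 [RBRBBBRBB]  L=[-1,-3/4,-5/8,-9/16,-35/64,-69/128]  R=[-17/32,-1/2,0]  → -137/256
val_10 [RBRBBBRBBB]  L=[-1,-3/4,-5/8,-9/16,-35/64,-69/128,-137/256]  R=[-17/32,-1/2,0]  → -273/512
val_11 [RBRBBBRBBBR]  L=[-1,-3/4,-5/8,-9/16,-35/64,-69/128,-137/256]  R=[-273/512,-17/32,-1/2,0]  → -547/1024
val_12 [RBRBBBRBBBRR]  L=[-1,-3/4,-5/8,-9/16,-35/64,-69/128,-137/256]  R=[-547/1024,-273/512,-17/32,-1/2,0]  → -1095/2048
val_13 [RBRBBBRBBBRRB]  L=[-1,-3/4,-5/8,-9/16,-35/64,-69/128,-137/256,-1095/2048]  R=[-547/1024,-273/512,-17/32,-1/2,0]  → -2189/4096
val_14 [RBRBBBRBBBRRBR]  L=[-1,-3/4,-5/8,-9/16,-35/64,-69/128,-137/256,-1095/2048]  R=[-2189/4096,-547/1024,-273/512,-17/32,-1/2,0]  → -4379/8192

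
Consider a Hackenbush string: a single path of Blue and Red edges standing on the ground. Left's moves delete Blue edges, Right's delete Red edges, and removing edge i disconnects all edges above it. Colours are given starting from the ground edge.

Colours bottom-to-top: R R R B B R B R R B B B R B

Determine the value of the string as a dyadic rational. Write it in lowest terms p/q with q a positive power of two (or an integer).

-4805/2048

Build value(s[:k]) for k = 1..14, string s = R R R B B R B R R B B B R B.
step 1: add R to get R; options L={  } R={ 0 } = -1
step 2: add R to get RR; options L={  } R={ -1 0 } = -2
step 3: add R to get RRR; options L={  } R={ -2 -1 0 } = -3
step 4: add B to get RRRB; options L={ -3 } R={ -2 -1 0 } = -5/2
step 5: add B to get RRRBB; options L={ -3 -5/2 } R={ -2 -1 0 } = -9/4
step 6: add R to get RRRBBR; options L={ -3 -5/2 } R={ -9/4 -2 -1 0 } = -19/8
step 7: add B to get RRRBBRB; options L={ -3 -5/2 -19/8 } R={ -9/4 -2 -1 0 } = -37/16
step 8: add R to get RRRBBRBR; options L={ -3 -5/2 -19/8 } R={ -37/16 -9/4 -2 -1 0 } = -75/32
step 9: add R to get RRRBBRBRR; options L={ -3 -5/2 -19/8 } R={ -75/32 -37/16 -9/4 -2 -1 0 } = -151/64
step 10: add B to get RRRBBRBRRB; options L={ -3 -5/2 -19/8 -151/64 } R={ -75/32 -37/16 -9/4 -2 -1 0 } = -301/128
step 11: add B to get RRRBBRBRRBB; options L={ -3 -5/2 -19/8 -151/64 -301/128 } R={ -75/32 -37/16 -9/4 -2 -1 0 } = -601/256
step 12: add B to get RRRBBRBRRBBB; options L={ -3 -5/2 -19/8 -151/64 -301/128 -601/256 } R={ -75/32 -37/16 -9/4 -2 -1 0 } = -1201/512
step 13: add R to get RRRBBRBRRBBBR; options L={ -3 -5/2 -19/8 -151/64 -301/128 -601/256 } R={ -1201/512 -75/32 -37/16 -9/4 -2 -1 0 } = -2403/1024
step 14: add B to get RRRBBRBRRBBBRB; options L={ -3 -5/2 -19/8 -151/64 -301/128 -601/256 -2403/1024 } R={ -1201/512 -75/32 -37/16 -9/4 -2 -1 0 } = -4805/2048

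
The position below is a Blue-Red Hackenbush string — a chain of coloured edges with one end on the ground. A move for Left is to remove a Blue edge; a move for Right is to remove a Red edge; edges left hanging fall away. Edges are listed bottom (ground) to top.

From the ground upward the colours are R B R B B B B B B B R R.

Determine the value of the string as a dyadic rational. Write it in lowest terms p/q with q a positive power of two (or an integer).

Build val(s[:k]) for k = 1..12, string s = R B R B B B B B B B R R.
val(R) = { · | 0 } ⇒ -1
val(RB) = { -1 | 0 } ⇒ -1/2
val(RBR) = { -1 | -1/2,0 } ⇒ -3/4
val(RBRB) = { -1,-3/4 | -1/2,0 } ⇒ -5/8
val(RBRBB) = { -1,-3/4,-5/8 | -1/2,0 } ⇒ -9/16
val(RBRBBB) = { -1,-3/4,-5/8,-9/16 | -1/2,0 } ⇒ -17/32
val(RBRBBBB) = { -1,-3/4,-5/8,-9/16,-17/32 | -1/2,0 } ⇒ -33/64
val(RBRBBBBB) = { -1,-3/4,-5/8,-9/16,-17/32,-33/64 | -1/2,0 } ⇒ -65/128
val(RBRBBBBBB) = { -1,-3/4,-5/8,-9/16,-17/32,-33/64,-65/128 | -1/2,0 } ⇒ -129/256
val(RBRBBBBBBB) = { -1,-3/4,-5/8,-9/16,-17/32,-33/64,-65/128,-129/256 | -1/2,0 } ⇒ -257/512
val(RBRBBBBBBBR) = { -1,-3/4,-5/8,-9/16,-17/32,-33/64,-65/128,-129/256 | -257/512,-1/2,0 } ⇒ -515/1024
val(RBRBBBBBBBRR) = { -1,-3/4,-5/8,-9/16,-17/32,-33/64,-65/128,-129/256 | -515/1024,-257/512,-1/2,0 } ⇒ -1031/2048

-1031/2048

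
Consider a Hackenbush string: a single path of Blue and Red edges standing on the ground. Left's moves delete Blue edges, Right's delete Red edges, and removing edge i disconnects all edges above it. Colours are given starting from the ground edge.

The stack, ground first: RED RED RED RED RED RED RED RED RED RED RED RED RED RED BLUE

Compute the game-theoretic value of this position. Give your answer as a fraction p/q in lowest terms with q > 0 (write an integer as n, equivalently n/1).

-27/2

step 1: add RED to get R; options L={ — } R={ 0 } → -1
step 2: add RED to get RR; options L={ — } R={ -1, 0 } → -2
step 3: add RED to get RRR; options L={ — } R={ -2, -1, 0 } → -3
step 4: add RED to get RRRR; options L={ — } R={ -3, -2, -1, 0 } → -4
step 5: add RED to get RRRRR; options L={ — } R={ -4, -3, -2, -1, 0 } → -5
step 6: add RED to get RRRRRR; options L={ — } R={ -5, -4, -3, -2, -1, 0 } → -6
step 7: add RED to get RRRRRRR; options L={ — } R={ -6, -5, -4, -3, -2, -1, 0 } → -7
step 8: add RED to get RRRRRRRR; options L={ — } R={ -7, -6, -5, -4, -3, -2, -1, 0 } → -8
step 9: add RED to get RRRRRRRRR; options L={ — } R={ -8, -7, -6, -5, -4, -3, -2, -1, 0 } → -9
step 10: add RED to get RRRRRRRRRR; options L={ — } R={ -9, -8, -7, -6, -5, -4, -3, -2, -1, 0 } → -10
step 11: add RED to get RRRRRRRRRRR; options L={ — } R={ -10, -9, -8, -7, -6, -5, -4, -3, -2, -1, 0 } → -11
step 12: add RED to get RRRRRRRRRRRR; options L={ — } R={ -11, -10, -9, -8, -7, -6, -5, -4, -3, -2, -1, 0 } → -12
step 13: add RED to get RRRRRRRRRRRRR; options L={ — } R={ -12, -11, -10, -9, -8, -7, -6, -5, -4, -3, -2, -1, 0 } → -13
step 14: add RED to get RRRRRRRRRRRRRR; options L={ — } R={ -13, -12, -11, -10, -9, -8, -7, -6, -5, -4, -3, -2, -1, 0 } → -14
step 15: add BLUE to get RRRRRRRRRRRRRRB; options L={ -14 } R={ -13, -12, -11, -10, -9, -8, -7, -6, -5, -4, -3, -2, -1, 0 } → -27/2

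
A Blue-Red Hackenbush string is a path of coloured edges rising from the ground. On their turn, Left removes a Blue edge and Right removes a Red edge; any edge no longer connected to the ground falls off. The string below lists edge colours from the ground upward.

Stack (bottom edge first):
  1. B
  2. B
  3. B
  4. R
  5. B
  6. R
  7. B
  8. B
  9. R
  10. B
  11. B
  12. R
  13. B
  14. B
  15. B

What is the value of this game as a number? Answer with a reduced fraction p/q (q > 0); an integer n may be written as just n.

11119/4096

Prefix values for B B B R B R B B R B B R B B B via {L|R} + simplicity:
B: Left { 0 }, Right { ∅ } -> simplest 1
BB: Left { 0, 1 }, Right { ∅ } -> simplest 2
BBB: Left { 0, 1, 2 }, Right { ∅ } -> simplest 3
BBBR: Left { 0, 1, 2 }, Right { 3 } -> simplest 5/2
BBBRB: Left { 0, 1, 2, 5/2 }, Right { 3 } -> simplest 11/4
BBBRBR: Left { 0, 1, 2, 5/2 }, Right { 11/4, 3 } -> simplest 21/8
BBBRBRB: Left { 0, 1, 2, 5/2, 21/8 }, Right { 11/4, 3 } -> simplest 43/16
BBBRBRBB: Left { 0, 1, 2, 5/2, 21/8, 43/16 }, Right { 11/4, 3 } -> simplest 87/32
BBBRBRBBR: Left { 0, 1, 2, 5/2, 21/8, 43/16 }, Right { 87/32, 11/4, 3 } -> simplest 173/64
BBBRBRBBRB: Left { 0, 1, 2, 5/2, 21/8, 43/16, 173/64 }, Right { 87/32, 11/4, 3 } -> simplest 347/128
BBBRBRBBRBB: Left { 0, 1, 2, 5/2, 21/8, 43/16, 173/64, 347/128 }, Right { 87/32, 11/4, 3 } -> simplest 695/256
BBBRBRBBRBBR: Left { 0, 1, 2, 5/2, 21/8, 43/16, 173/64, 347/128 }, Right { 695/256, 87/32, 11/4, 3 } -> simplest 1389/512
BBBRBRBBRBBRB: Left { 0, 1, 2, 5/2, 21/8, 43/16, 173/64, 347/128, 1389/512 }, Right { 695/256, 87/32, 11/4, 3 } -> simplest 2779/1024
BBBRBRBBRBBRBB: Left { 0, 1, 2, 5/2, 21/8, 43/16, 173/64, 347/128, 1389/512, 2779/1024 }, Right { 695/256, 87/32, 11/4, 3 } -> simplest 5559/2048
BBBRBRBBRBBRBBB: Left { 0, 1, 2, 5/2, 21/8, 43/16, 173/64, 347/128, 1389/512, 2779/1024, 5559/2048 }, Right { 695/256, 87/32, 11/4, 3 } -> simplest 11119/4096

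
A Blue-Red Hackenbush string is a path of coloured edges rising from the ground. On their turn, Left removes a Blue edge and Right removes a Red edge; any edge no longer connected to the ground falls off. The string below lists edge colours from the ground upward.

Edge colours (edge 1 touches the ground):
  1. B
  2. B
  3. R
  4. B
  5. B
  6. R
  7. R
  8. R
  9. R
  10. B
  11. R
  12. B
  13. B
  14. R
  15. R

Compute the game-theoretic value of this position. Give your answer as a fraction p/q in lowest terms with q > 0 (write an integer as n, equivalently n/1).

14425/8192

step 1: add B to get B; options L={ 0 } R={ — } so 1
step 2: add B to get BB; options L={ 0; 1 } R={ — } so 2
step 3: add R to get BBR; options L={ 0; 1 } R={ 2 } so 3/2
step 4: add B to get BBRB; options L={ 0; 1; 3/2 } R={ 2 } so 7/4
step 5: add B to get BBRBB; options L={ 0; 1; 3/2; 7/4 } R={ 2 } so 15/8
step 6: add R to get BBRBBR; options L={ 0; 1; 3/2; 7/4 } R={ 15/8; 2 } so 29/16
step 7: add R to get BBRBBRR; options L={ 0; 1; 3/2; 7/4 } R={ 29/16; 15/8; 2 } so 57/32
step 8: add R to get BBRBBRRR; options L={ 0; 1; 3/2; 7/4 } R={ 57/32; 29/16; 15/8; 2 } so 113/64
step 9: add R to get BBRBBRRRR; options L={ 0; 1; 3/2; 7/4 } R={ 113/64; 57/32; 29/16; 15/8; 2 } so 225/128
step 10: add B to get BBRBBRRRRB; options L={ 0; 1; 3/2; 7/4; 225/128 } R={ 113/64; 57/32; 29/16; 15/8; 2 } so 451/256
step 11: add R to get BBRBBRRRRBR; options L={ 0; 1; 3/2; 7/4; 225/128 } R={ 451/256; 113/64; 57/32; 29/16; 15/8; 2 } so 901/512
step 12: add B to get BBRBBRRRRBRB; options L={ 0; 1; 3/2; 7/4; 225/128; 901/512 } R={ 451/256; 113/64; 57/32; 29/16; 15/8; 2 } so 1803/1024
step 13: add B to get BBRBBRRRRBRBB; options L={ 0; 1; 3/2; 7/4; 225/128; 901/512; 1803/1024 } R={ 451/256; 113/64; 57/32; 29/16; 15/8; 2 } so 3607/2048
step 14: add R to get BBRBBRRRRBRBBR; options L={ 0; 1; 3/2; 7/4; 225/128; 901/512; 1803/1024 } R={ 3607/2048; 451/256; 113/64; 57/32; 29/16; 15/8; 2 } so 7213/4096
step 15: add R to get BBRBBRRRRBRBBRR; options L={ 0; 1; 3/2; 7/4; 225/128; 901/512; 1803/1024 } R={ 7213/4096; 3607/2048; 451/256; 113/64; 57/32; 29/16; 15/8; 2 } so 14425/8192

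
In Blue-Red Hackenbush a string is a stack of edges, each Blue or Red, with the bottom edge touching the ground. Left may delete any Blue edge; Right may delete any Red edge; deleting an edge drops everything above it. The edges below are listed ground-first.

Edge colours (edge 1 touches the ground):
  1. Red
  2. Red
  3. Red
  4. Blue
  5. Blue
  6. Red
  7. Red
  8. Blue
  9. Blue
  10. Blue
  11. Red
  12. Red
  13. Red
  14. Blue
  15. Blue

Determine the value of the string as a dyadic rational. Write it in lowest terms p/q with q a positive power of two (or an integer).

-9785/4096

Build G(s[:k]) for k = 1..15, string s = Red Red Red Blue Blue Red Red Blue Blue Blue Red Red Red Blue Blue.
1 of 15 · R · max L −∞ · min R 0 = -1
2 of 15 · RR · max L −∞ · min R -1 = -2
3 of 15 · RRR · max L −∞ · min R -2 = -3
4 of 15 · RRRB · max L -3 · min R -2 = -5/2
5 of 15 · RRRBB · max L -5/2 · min R -2 = -9/4
6 of 15 · RRRBBR · max L -5/2 · min R -9/4 = -19/8
7 of 15 · RRRBBRR · max L -5/2 · min R -19/8 = -39/16
8 of 15 · RRRBBRRB · max L -39/16 · min R -19/8 = -77/32
9 of 15 · RRRBBRRBB · max L -77/32 · min R -19/8 = -153/64
10 of 15 · RRRBBRRBBB · max L -153/64 · min R -19/8 = -305/128
11 of 15 · RRRBBRRBBBR · max L -153/64 · min R -305/128 = -611/256
12 of 15 · RRRBBRRBBBRR · max L -153/64 · min R -611/256 = -1223/512
13 of 15 · RRRBBRRBBBRRR · max L -153/64 · min R -1223/512 = -2447/1024
14 of 15 · RRRBBRRBBBRRRB · max L -2447/1024 · min R -1223/512 = -4893/2048
15 of 15 · RRRBBRRBBBRRRBB · max L -4893/2048 · min R -1223/512 = -9785/4096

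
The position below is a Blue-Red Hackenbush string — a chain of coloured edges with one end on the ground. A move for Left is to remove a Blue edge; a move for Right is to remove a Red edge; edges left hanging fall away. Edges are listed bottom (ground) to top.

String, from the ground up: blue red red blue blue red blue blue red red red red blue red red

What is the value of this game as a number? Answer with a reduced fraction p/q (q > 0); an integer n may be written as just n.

edge 1 of 15 (blue): { 0 | ∅ } ⇒ 1
edge 2 of 15 (red): { 0 | 1 } ⇒ 1/2
edge 3 of 15 (red): { 0 | 1/2,1 } ⇒ 1/4
edge 4 of 15 (blue): { 0,1/4 | 1/2,1 } ⇒ 3/8
edge 5 of 15 (blue): { 0,1/4,3/8 | 1/2,1 } ⇒ 7/16
edge 6 of 15 (red): { 0,1/4,3/8 | 7/16,1/2,1 } ⇒ 13/32
edge 7 of 15 (blue): { 0,1/4,3/8,13/32 | 7/16,1/2,1 } ⇒ 27/64
edge 8 of 15 (blue): { 0,1/4,3/8,13/32,27/64 | 7/16,1/2,1 } ⇒ 55/128
edge 9 of 15 (red): { 0,1/4,3/8,13/32,27/64 | 55/128,7/16,1/2,1 } ⇒ 109/256
edge 10 of 15 (red): { 0,1/4,3/8,13/32,27/64 | 109/256,55/128,7/16,1/2,1 } ⇒ 217/512
edge 11 of 15 (red): { 0,1/4,3/8,13/32,27/64 | 217/512,109/256,55/128,7/16,1/2,1 } ⇒ 433/1024
edge 12 of 15 (red): { 0,1/4,3/8,13/32,27/64 | 433/1024,217/512,109/256,55/128,7/16,1/2,1 } ⇒ 865/2048
edge 13 of 15 (blue): { 0,1/4,3/8,13/32,27/64,865/2048 | 433/1024,217/512,109/256,55/128,7/16,1/2,1 } ⇒ 1731/4096
edge 14 of 15 (red): { 0,1/4,3/8,13/32,27/64,865/2048 | 1731/4096,433/1024,217/512,109/256,55/128,7/16,1/2,1 } ⇒ 3461/8192
edge 15 of 15 (red): { 0,1/4,3/8,13/32,27/64,865/2048 | 3461/8192,1731/4096,433/1024,217/512,109/256,55/128,7/16,1/2,1 } ⇒ 6921/16384

6921/16384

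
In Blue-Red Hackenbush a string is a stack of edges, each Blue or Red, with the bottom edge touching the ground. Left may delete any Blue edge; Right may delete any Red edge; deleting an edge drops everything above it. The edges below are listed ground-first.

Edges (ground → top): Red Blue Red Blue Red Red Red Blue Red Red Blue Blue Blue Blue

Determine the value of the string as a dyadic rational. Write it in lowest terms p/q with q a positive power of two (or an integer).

-5985/8192

Build val(s[:k]) for k = 1..14, string s = Red Blue Red Blue Red Red Red Blue Red Red Blue Blue Blue Blue.
step 1: add Red to get R; options L={ · } R={ 0 } => -1
step 2: add Blue to get RB; options L={ -1 } R={ 0 } => -1/2
step 3: add Red to get RBR; options L={ -1 } R={ -1/2,0 } => -3/4
step 4: add Blue to get RBRB; options L={ -1,-3/4 } R={ -1/2,0 } => -5/8
step 5: add Red to get RBRBR; options L={ -1,-3/4 } R={ -5/8,-1/2,0 } => -11/16
step 6: add Red to get RBRBRR; options L={ -1,-3/4 } R={ -11/16,-5/8,-1/2,0 } => -23/32
step 7: add Red to get RBRBRRR; options L={ -1,-3/4 } R={ -23/32,-11/16,-5/8,-1/2,0 } => -47/64
step 8: add Blue to get RBRBRRRB; options L={ -1,-3/4,-47/64 } R={ -23/32,-11/16,-5/8,-1/2,0 } => -93/128
step 9: add Red to get RBRBRRRBR; options L={ -1,-3/4,-47/64 } R={ -93/128,-23/32,-11/16,-5/8,-1/2,0 } => -187/256
step 10: add Red to get RBRBRRRBRR; options L={ -1,-3/4,-47/64 } R={ -187/256,-93/128,-23/32,-11/16,-5/8,-1/2,0 } => -375/512
step 11: add Blue to get RBRBRRRBRRB; options L={ -1,-3/4,-47/64,-375/512 } R={ -187/256,-93/128,-23/32,-11/16,-5/8,-1/2,0 } => -749/1024
step 12: add Blue to get RBRBRRRBRRBB; options L={ -1,-3/4,-47/64,-375/512,-749/1024 } R={ -187/256,-93/128,-23/32,-11/16,-5/8,-1/2,0 } => -1497/2048
step 13: add Blue to get RBRBRRRBRRBBB; options L={ -1,-3/4,-47/64,-375/512,-749/1024,-1497/2048 } R={ -187/256,-93/128,-23/32,-11/16,-5/8,-1/2,0 } => -2993/4096
step 14: add Blue to get RBRBRRRBRRBBBB; options L={ -1,-3/4,-47/64,-375/512,-749/1024,-1497/2048,-2993/4096 } R={ -187/256,-93/128,-23/32,-11/16,-5/8,-1/2,0 } => -5985/8192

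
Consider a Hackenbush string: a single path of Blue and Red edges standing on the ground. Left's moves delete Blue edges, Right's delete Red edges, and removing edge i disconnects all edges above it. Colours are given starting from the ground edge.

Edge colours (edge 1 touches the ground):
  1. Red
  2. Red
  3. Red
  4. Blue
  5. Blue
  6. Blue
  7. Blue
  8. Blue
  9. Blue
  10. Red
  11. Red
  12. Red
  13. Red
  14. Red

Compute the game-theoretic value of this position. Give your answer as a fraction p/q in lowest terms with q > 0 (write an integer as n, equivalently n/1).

Build value(s[:k]) for k = 1..14, string s = Red Red Red Blue Blue Blue Blue Blue Blue Red Red Red Red Red.
value_1 [R]  L=[(no moves)]  R=[0]  ⇒ -1
value_2 [RR]  L=[(no moves)]  R=[-1, 0]  ⇒ -2
value_3 [RRR]  L=[(no moves)]  R=[-2, -1, 0]  ⇒ -3
value_4 [RRRB]  L=[-3]  R=[-2, -1, 0]  ⇒ -5/2
value_5 [RRRBB]  L=[-3, -5/2]  R=[-2, -1, 0]  ⇒ -9/4
value_6 [RRRBBB]  L=[-3, -5/2, -9/4]  R=[-2, -1, 0]  ⇒ -17/8
value_7 [RRRBBBB]  L=[-3, -5/2, -9/4, -17/8]  R=[-2, -1, 0]  ⇒ -33/16
value_8 [RRRBBBBB]  L=[-3, -5/2, -9/4, -17/8, -33/16]  R=[-2, -1, 0]  ⇒ -65/32
value_9 [RRRBBBBBB]  L=[-3, -5/2, -9/4, -17/8, -33/16, -65/32]  R=[-2, -1, 0]  ⇒ -129/64
value_10 [RRRBBBBBBR]  L=[-3, -5/2, -9/4, -17/8, -33/16, -65/32]  R=[-129/64, -2, -1, 0]  ⇒ -259/128
value_11 [RRRBBBBBBRR]  L=[-3, -5/2, -9/4, -17/8, -33/16, -65/32]  R=[-259/128, -129/64, -2, -1, 0]  ⇒ -519/256
value_12 [RRRBBBBBBRRR]  L=[-3, -5/2, -9/4, -17/8, -33/16, -65/32]  R=[-519/256, -259/128, -129/64, -2, -1, 0]  ⇒ -1039/512
value_13 [RRRBBBBBBRRRR]  L=[-3, -5/2, -9/4, -17/8, -33/16, -65/32]  R=[-1039/512, -519/256, -259/128, -129/64, -2, -1, 0]  ⇒ -2079/1024
value_14 [RRRBBBBBBRRRRR]  L=[-3, -5/2, -9/4, -17/8, -33/16, -65/32]  R=[-2079/1024, -1039/512, -519/256, -259/128, -129/64, -2, -1, 0]  ⇒ -4159/2048

-4159/2048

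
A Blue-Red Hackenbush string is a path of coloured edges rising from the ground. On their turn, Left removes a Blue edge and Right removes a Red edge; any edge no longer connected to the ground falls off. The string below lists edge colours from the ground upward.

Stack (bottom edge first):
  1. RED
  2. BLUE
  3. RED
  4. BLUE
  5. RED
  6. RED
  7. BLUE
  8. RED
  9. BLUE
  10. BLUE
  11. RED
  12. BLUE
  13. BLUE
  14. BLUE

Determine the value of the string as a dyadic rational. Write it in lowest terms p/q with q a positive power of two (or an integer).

-5777/8192

G_1 [R]  L=[(no moves)]  R=[0]  -> -1
G_2 [RB]  L=[-1]  R=[0]  -> -1/2
G_3 [RBR]  L=[-1]  R=[-1/2, 0]  -> -3/4
G_4 [RBRB]  L=[-1, -3/4]  R=[-1/2, 0]  -> -5/8
G_5 [RBRBR]  L=[-1, -3/4]  R=[-5/8, -1/2, 0]  -> -11/16
G_6 [RBRBRR]  L=[-1, -3/4]  R=[-11/16, -5/8, -1/2, 0]  -> -23/32
G_7 [RBRBRRB]  L=[-1, -3/4, -23/32]  R=[-11/16, -5/8, -1/2, 0]  -> -45/64
G_8 [RBRBRRBR]  L=[-1, -3/4, -23/32]  R=[-45/64, -11/16, -5/8, -1/2, 0]  -> -91/128
G_9 [RBRBRRBRB]  L=[-1, -3/4, -23/32, -91/128]  R=[-45/64, -11/16, -5/8, -1/2, 0]  -> -181/256
G_10 [RBRBRRBRBB]  L=[-1, -3/4, -23/32, -91/128, -181/256]  R=[-45/64, -11/16, -5/8, -1/2, 0]  -> -361/512
G_11 [RBRBRRBRBBR]  L=[-1, -3/4, -23/32, -91/128, -181/256]  R=[-361/512, -45/64, -11/16, -5/8, -1/2, 0]  -> -723/1024
G_12 [RBRBRRBRBBRB]  L=[-1, -3/4, -23/32, -91/128, -181/256, -723/1024]  R=[-361/512, -45/64, -11/16, -5/8, -1/2, 0]  -> -1445/2048
G_13 [RBRBRRBRBBRBB]  L=[-1, -3/4, -23/32, -91/128, -181/256, -723/1024, -1445/2048]  R=[-361/512, -45/64, -11/16, -5/8, -1/2, 0]  -> -2889/4096
G_14 [RBRBRRBRBBRBBB]  L=[-1, -3/4, -23/32, -91/128, -181/256, -723/1024, -1445/2048, -2889/4096]  R=[-361/512, -45/64, -11/16, -5/8, -1/2, 0]  -> -5777/8192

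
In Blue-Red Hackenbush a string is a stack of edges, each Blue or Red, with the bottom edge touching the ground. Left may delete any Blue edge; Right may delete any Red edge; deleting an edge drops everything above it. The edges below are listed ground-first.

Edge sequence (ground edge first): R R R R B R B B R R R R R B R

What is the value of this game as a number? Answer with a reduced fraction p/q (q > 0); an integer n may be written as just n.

-7419/2048

R: Left {  }, Right { 0 } so simplest -1
RR: Left {  }, Right { -1; 0 } so simplest -2
RRR: Left {  }, Right { -2; -1; 0 } so simplest -3
RRRR: Left {  }, Right { -3; -2; -1; 0 } so simplest -4
RRRRB: Left { -4 }, Right { -3; -2; -1; 0 } so simplest -7/2
RRRRBR: Left { -4 }, Right { -7/2; -3; -2; -1; 0 } so simplest -15/4
RRRRBRB: Left { -4; -15/4 }, Right { -7/2; -3; -2; -1; 0 } so simplest -29/8
RRRRBRBB: Left { -4; -15/4; -29/8 }, Right { -7/2; -3; -2; -1; 0 } so simplest -57/16
RRRRBRBBR: Left { -4; -15/4; -29/8 }, Right { -57/16; -7/2; -3; -2; -1; 0 } so simplest -115/32
RRRRBRBBRR: Left { -4; -15/4; -29/8 }, Right { -115/32; -57/16; -7/2; -3; -2; -1; 0 } so simplest -231/64
RRRRBRBBRRR: Left { -4; -15/4; -29/8 }, Right { -231/64; -115/32; -57/16; -7/2; -3; -2; -1; 0 } so simplest -463/128
RRRRBRBBRRRR: Left { -4; -15/4; -29/8 }, Right { -463/128; -231/64; -115/32; -57/16; -7/2; -3; -2; -1; 0 } so simplest -927/256
RRRRBRBBRRRRR: Left { -4; -15/4; -29/8 }, Right { -927/256; -463/128; -231/64; -115/32; -57/16; -7/2; -3; -2; -1; 0 } so simplest -1855/512
RRRRBRBBRRRRRB: Left { -4; -15/4; -29/8; -1855/512 }, Right { -927/256; -463/128; -231/64; -115/32; -57/16; -7/2; -3; -2; -1; 0 } so simplest -3709/1024
RRRRBRBBRRRRRBR: Left { -4; -15/4; -29/8; -1855/512 }, Right { -3709/1024; -927/256; -463/128; -231/64; -115/32; -57/16; -7/2; -3; -2; -1; 0 } so simplest -7419/2048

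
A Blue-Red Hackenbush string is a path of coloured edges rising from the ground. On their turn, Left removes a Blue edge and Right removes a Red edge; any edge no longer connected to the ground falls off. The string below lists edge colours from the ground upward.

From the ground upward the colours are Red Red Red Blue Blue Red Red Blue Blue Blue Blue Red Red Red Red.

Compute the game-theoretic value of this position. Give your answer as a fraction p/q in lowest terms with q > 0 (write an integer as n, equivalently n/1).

Recurse on prefixes of the 15-edge string Red Red Red Blue Blue Red Red Blue Blue Blue Blue Red Red Red Red:
1 of 15 · R · max L −∞ · min R 0 => -1
2 of 15 · RR · max L −∞ · min R -1 => -2
3 of 15 · RRR · max L −∞ · min R -2 => -3
4 of 15 · RRRB · max L -3 · min R -2 => -5/2
5 of 15 · RRRBB · max L -5/2 · min R -2 => -9/4
6 of 15 · RRRBBR · max L -5/2 · min R -9/4 => -19/8
7 of 15 · RRRBBRR · max L -5/2 · min R -19/8 => -39/16
8 of 15 · RRRBBRRB · max L -39/16 · min R -19/8 => -77/32
9 of 15 · RRRBBRRBB · max L -77/32 · min R -19/8 => -153/64
10 of 15 · RRRBBRRBBB · max L -153/64 · min R -19/8 => -305/128
11 of 15 · RRRBBRRBBBB · max L -305/128 · min R -19/8 => -609/256
12 of 15 · RRRBBRRBBBBR · max L -305/128 · min R -609/256 => -1219/512
13 of 15 · RRRBBRRBBBBRR · max L -305/128 · min R -1219/512 => -2439/1024
14 of 15 · RRRBBRRBBBBRRR · max L -305/128 · min R -2439/1024 => -4879/2048
15 of 15 · RRRBBRRBBBBRRRR · max L -305/128 · min R -4879/2048 => -9759/4096

-9759/4096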